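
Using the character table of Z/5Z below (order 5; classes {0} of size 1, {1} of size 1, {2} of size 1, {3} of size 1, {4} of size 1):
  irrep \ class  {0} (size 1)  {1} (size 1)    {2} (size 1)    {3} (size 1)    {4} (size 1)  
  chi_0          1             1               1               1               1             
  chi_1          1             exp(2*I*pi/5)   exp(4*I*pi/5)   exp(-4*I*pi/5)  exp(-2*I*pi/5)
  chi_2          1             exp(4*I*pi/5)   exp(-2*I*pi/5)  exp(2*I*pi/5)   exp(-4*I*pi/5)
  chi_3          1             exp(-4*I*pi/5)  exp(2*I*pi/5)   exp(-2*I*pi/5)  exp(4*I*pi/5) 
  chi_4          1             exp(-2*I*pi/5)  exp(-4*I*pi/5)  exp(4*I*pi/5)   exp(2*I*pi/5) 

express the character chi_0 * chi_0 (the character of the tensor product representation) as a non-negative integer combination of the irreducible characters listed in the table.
chi_0 tensor chi_0 = chi_0 (all other irreducibles have multiplicity 0).

Details: The character of a tensor product is the pointwise product (chi_0 * chi_0)(C) = chi_0(C) * chi_0(C):
  {0}: (1)*(1), {1}: (1)*(1), {2}: (1)*(1), {3}: (1)*(1), {4}: (1)*(1)
so (chi_0 * chi_0) takes values
  {0} -> 1, {1} -> 1, {2} -> 1, {3} -> 1, {4} -> 1.
Now take the inner product of this character with each irreducible chi from the table, <chi_0*chi_0, chi> = (1/5) sum_C |C| (chi_0*chi_0)(C) conj(chi(C)):
  <chi_0*chi_0, chi_0> = (1/5)[1*(1)*conj(1) + 1*(1)*conj(1) + 1*(1)*conj(1) + 1*(1)*conj(1) + 1*(1)*conj(1)]
      = (1/5)[(1) + (1) + (1) + (1) + (1)] = 5/5 = 1
  <chi_0*chi_0, chi_1> = (1/5)[1*(1)*conj(1) + 1*(1)*conj(exp(2*I*pi/5)) + 1*(1)*conj(exp(4*I*pi/5)) + 1*(1)*conj(exp(-4*I*pi/5)) + 1*(1)*conj(exp(-2*I*pi/5))]
      = (1/5)[(1) + (exp(-2*I*pi/5)) + (exp(-4*I*pi/5)) + (exp(4*I*pi/5)) + (exp(2*I*pi/5))] = 0/5 = 0
  <chi_0*chi_0, chi_2> = (1/5)[1*(1)*conj(1) + 1*(1)*conj(exp(4*I*pi/5)) + 1*(1)*conj(exp(-2*I*pi/5)) + 1*(1)*conj(exp(2*I*pi/5)) + 1*(1)*conj(exp(-4*I*pi/5))]
      = (1/5)[(1) + (exp(-4*I*pi/5)) + (exp(2*I*pi/5)) + (exp(-2*I*pi/5)) + (exp(4*I*pi/5))] = 0/5 = 0
  <chi_0*chi_0, chi_3> = (1/5)[1*(1)*conj(1) + 1*(1)*conj(exp(-4*I*pi/5)) + 1*(1)*conj(exp(2*I*pi/5)) + 1*(1)*conj(exp(-2*I*pi/5)) + 1*(1)*conj(exp(4*I*pi/5))]
      = (1/5)[(1) + (exp(4*I*pi/5)) + (exp(-2*I*pi/5)) + (exp(2*I*pi/5)) + (exp(-4*I*pi/5))] = 0/5 = 0
  <chi_0*chi_0, chi_4> = (1/5)[1*(1)*conj(1) + 1*(1)*conj(exp(-2*I*pi/5)) + 1*(1)*conj(exp(-4*I*pi/5)) + 1*(1)*conj(exp(4*I*pi/5)) + 1*(1)*conj(exp(2*I*pi/5))]
      = (1/5)[(1) + (exp(2*I*pi/5)) + (exp(4*I*pi/5)) + (exp(-4*I*pi/5)) + (exp(-2*I*pi/5))] = 0/5 = 0
(Exp terms are combined using exp(i*s)*conj(exp(i*t)) = exp(i*(s-t)), and sums of them are collapsed using the identity that for every m > 1 the m distinct m-th roots of unity sum to 0, e.g. 1 + exp(2*I*pi/3) + exp(-2*I*pi/3) = 0.)
Hence the multiplicities are chi_0: 1. Dimension check: dim(chi_0)*dim(chi_0) = 1*1 = 1 and sum (mult * dim) = 1*1 = 1.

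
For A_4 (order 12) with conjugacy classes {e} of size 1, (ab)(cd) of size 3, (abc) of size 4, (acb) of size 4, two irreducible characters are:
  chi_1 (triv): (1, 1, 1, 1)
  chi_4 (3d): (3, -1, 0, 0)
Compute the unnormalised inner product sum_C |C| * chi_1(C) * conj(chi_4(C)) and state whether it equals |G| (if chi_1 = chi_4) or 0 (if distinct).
Sum = 0; so <chi_1, chi_4> = 0 (distinct irreducibles are orthogonal).

Argument: Compute term by term over conjugacy classes (|C| * chi_1(C) * conj(chi_4(C))):
  1*(1)*conj(3) + 3*(1)*conj(-1) + 4*(1)*conj(0) + 4*(1)*conj(0)
  = (3) + (-3) + (0) + (0)
  = 0.
(Exp terms are combined using exp(i*s)*conj(exp(i*t)) = exp(i*(s-t)), and sums of them are collapsed using the identity that for every m > 1 the m distinct m-th roots of unity sum to 0, e.g. 1 + exp(2*I*pi/3) + exp(-2*I*pi/3) = 0.)
Dividing by |G| = 12 gives 0/12 = 0, matching the row-orthogonality relation <chi_1, chi_4> = [chi_1 = chi_4].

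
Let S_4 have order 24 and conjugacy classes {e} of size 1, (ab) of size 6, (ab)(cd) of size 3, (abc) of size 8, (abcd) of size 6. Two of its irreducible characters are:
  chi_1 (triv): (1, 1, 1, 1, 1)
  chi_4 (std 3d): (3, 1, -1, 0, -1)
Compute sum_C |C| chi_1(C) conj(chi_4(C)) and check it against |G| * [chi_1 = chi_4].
Sum = 0; so <chi_1, chi_4> = 0 (distinct irreducibles are orthogonal).

Why: Compute term by term over conjugacy classes (|C| * chi_1(C) * conj(chi_4(C))):
  1*(1)*conj(3) + 6*(1)*conj(1) + 3*(1)*conj(-1) + 8*(1)*conj(0) + 6*(1)*conj(-1)
  = (3) + (6) + (-3) + (0) + (-6)
  = 0.
Dividing by |G| = 24 gives 0/24 = 0, matching the row-orthogonality relation <chi_1, chi_4> = [chi_1 = chi_4].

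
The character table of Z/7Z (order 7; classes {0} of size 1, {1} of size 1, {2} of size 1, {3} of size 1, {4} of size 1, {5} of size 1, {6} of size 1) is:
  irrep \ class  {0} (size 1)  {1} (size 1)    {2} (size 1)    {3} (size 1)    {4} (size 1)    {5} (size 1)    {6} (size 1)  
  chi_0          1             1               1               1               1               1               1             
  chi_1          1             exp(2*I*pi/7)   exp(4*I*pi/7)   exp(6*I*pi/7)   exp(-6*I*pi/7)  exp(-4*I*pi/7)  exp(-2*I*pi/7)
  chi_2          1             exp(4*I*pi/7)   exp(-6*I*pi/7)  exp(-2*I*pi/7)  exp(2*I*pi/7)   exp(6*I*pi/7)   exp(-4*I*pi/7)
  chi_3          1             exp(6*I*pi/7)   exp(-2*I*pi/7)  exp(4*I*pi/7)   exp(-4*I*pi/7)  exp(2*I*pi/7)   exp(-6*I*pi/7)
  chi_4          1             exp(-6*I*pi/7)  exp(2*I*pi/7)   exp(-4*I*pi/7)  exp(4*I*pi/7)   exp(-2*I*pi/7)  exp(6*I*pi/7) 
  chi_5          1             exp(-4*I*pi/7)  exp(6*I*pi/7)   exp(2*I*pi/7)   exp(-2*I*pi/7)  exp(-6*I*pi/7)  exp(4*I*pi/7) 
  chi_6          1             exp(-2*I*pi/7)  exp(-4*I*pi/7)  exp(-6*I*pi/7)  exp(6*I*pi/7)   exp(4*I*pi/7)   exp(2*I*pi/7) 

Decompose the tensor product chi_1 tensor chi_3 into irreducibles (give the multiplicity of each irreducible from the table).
chi_1 tensor chi_3 = chi_4 (all other irreducibles have multiplicity 0).

Explanation: The character of a tensor product is the pointwise product (chi_1 * chi_3)(C) = chi_1(C) * chi_3(C):
  {0}: (1)*(1), {1}: (exp(2*I*pi/7))*(exp(6*I*pi/7)), {2}: (exp(4*I*pi/7))*(exp(-2*I*pi/7)), {3}: (exp(6*I*pi/7))*(exp(4*I*pi/7)), {4}: (exp(-6*I*pi/7))*(exp(-4*I*pi/7)), {5}: (exp(-4*I*pi/7))*(exp(2*I*pi/7)), {6}: (exp(-2*I*pi/7))*(exp(-6*I*pi/7))
so (chi_1 * chi_3) takes values
  {0} -> 1, {1} -> exp(-6*I*pi/7), {2} -> exp(2*I*pi/7), {3} -> exp(-4*I*pi/7), {4} -> exp(4*I*pi/7), {5} -> exp(-2*I*pi/7), {6} -> exp(6*I*pi/7).
Now take the inner product of this character with each irreducible chi from the table, <chi_1*chi_3, chi> = (1/7) sum_C |C| (chi_1*chi_3)(C) conj(chi(C)):
  <chi_1*chi_3, chi_0> = (1/7)[1*(1)*conj(1) + 1*(exp(-6*I*pi/7))*conj(1) + 1*(exp(2*I*pi/7))*conj(1) + 1*(exp(-4*I*pi/7))*conj(1) + 1*(exp(4*I*pi/7))*conj(1) + 1*(exp(-2*I*pi/7))*conj(1) + 1*(exp(6*I*pi/7))*conj(1)]
      = (1/7)[(1) + (exp(-6*I*pi/7)) + (exp(2*I*pi/7)) + (exp(-4*I*pi/7)) + (exp(4*I*pi/7)) + (exp(-2*I*pi/7)) + (exp(6*I*pi/7))] = 0/7 = 0
  <chi_1*chi_3, chi_1> = (1/7)[1*(1)*conj(1) + 1*(exp(-6*I*pi/7))*conj(exp(2*I*pi/7)) + 1*(exp(2*I*pi/7))*conj(exp(4*I*pi/7)) + 1*(exp(-4*I*pi/7))*conj(exp(6*I*pi/7)) + 1*(exp(4*I*pi/7))*conj(exp(-6*I*pi/7)) + 1*(exp(-2*I*pi/7))*conj(exp(-4*I*pi/7)) + 1*(exp(6*I*pi/7))*conj(exp(-2*I*pi/7))]
      = (1/7)[(1) + (exp(6*I*pi/7)) + (exp(-2*I*pi/7)) + (exp(4*I*pi/7)) + (exp(-4*I*pi/7)) + (exp(2*I*pi/7)) + (exp(-6*I*pi/7))] = 0/7 = 0
  <chi_1*chi_3, chi_2> = (1/7)[1*(1)*conj(1) + 1*(exp(-6*I*pi/7))*conj(exp(4*I*pi/7)) + 1*(exp(2*I*pi/7))*conj(exp(-6*I*pi/7)) + 1*(exp(-4*I*pi/7))*conj(exp(-2*I*pi/7)) + 1*(exp(4*I*pi/7))*conj(exp(2*I*pi/7)) + 1*(exp(-2*I*pi/7))*conj(exp(6*I*pi/7)) + 1*(exp(6*I*pi/7))*conj(exp(-4*I*pi/7))]
      = (1/7)[(1) + (exp(4*I*pi/7)) + (exp(-6*I*pi/7)) + (exp(-2*I*pi/7)) + (exp(2*I*pi/7)) + (exp(6*I*pi/7)) + (exp(-4*I*pi/7))] = 0/7 = 0
  <chi_1*chi_3, chi_3> = (1/7)[1*(1)*conj(1) + 1*(exp(-6*I*pi/7))*conj(exp(6*I*pi/7)) + 1*(exp(2*I*pi/7))*conj(exp(-2*I*pi/7)) + 1*(exp(-4*I*pi/7))*conj(exp(4*I*pi/7)) + 1*(exp(4*I*pi/7))*conj(exp(-4*I*pi/7)) + 1*(exp(-2*I*pi/7))*conj(exp(2*I*pi/7)) + 1*(exp(6*I*pi/7))*conj(exp(-6*I*pi/7))]
      = (1/7)[(1) + (exp(2*I*pi/7)) + (exp(4*I*pi/7)) + (exp(6*I*pi/7)) + (exp(-6*I*pi/7)) + (exp(-4*I*pi/7)) + (exp(-2*I*pi/7))] = 0/7 = 0
  <chi_1*chi_3, chi_4> = (1/7)[1*(1)*conj(1) + 1*(exp(-6*I*pi/7))*conj(exp(-6*I*pi/7)) + 1*(exp(2*I*pi/7))*conj(exp(2*I*pi/7)) + 1*(exp(-4*I*pi/7))*conj(exp(-4*I*pi/7)) + 1*(exp(4*I*pi/7))*conj(exp(4*I*pi/7)) + 1*(exp(-2*I*pi/7))*conj(exp(-2*I*pi/7)) + 1*(exp(6*I*pi/7))*conj(exp(6*I*pi/7))]
      = (1/7)[(1) + (1) + (1) + (1) + (1) + (1) + (1)] = 7/7 = 1
  <chi_1*chi_3, chi_5> = (1/7)[1*(1)*conj(1) + 1*(exp(-6*I*pi/7))*conj(exp(-4*I*pi/7)) + 1*(exp(2*I*pi/7))*conj(exp(6*I*pi/7)) + 1*(exp(-4*I*pi/7))*conj(exp(2*I*pi/7)) + 1*(exp(4*I*pi/7))*conj(exp(-2*I*pi/7)) + 1*(exp(-2*I*pi/7))*conj(exp(-6*I*pi/7)) + 1*(exp(6*I*pi/7))*conj(exp(4*I*pi/7))]
      = (1/7)[(1) + (exp(-2*I*pi/7)) + (exp(-4*I*pi/7)) + (exp(-6*I*pi/7)) + (exp(6*I*pi/7)) + (exp(4*I*pi/7)) + (exp(2*I*pi/7))] = 0/7 = 0
  <chi_1*chi_3, chi_6> = (1/7)[1*(1)*conj(1) + 1*(exp(-6*I*pi/7))*conj(exp(-2*I*pi/7)) + 1*(exp(2*I*pi/7))*conj(exp(-4*I*pi/7)) + 1*(exp(-4*I*pi/7))*conj(exp(-6*I*pi/7)) + 1*(exp(4*I*pi/7))*conj(exp(6*I*pi/7)) + 1*(exp(-2*I*pi/7))*conj(exp(4*I*pi/7)) + 1*(exp(6*I*pi/7))*conj(exp(2*I*pi/7))]
      = (1/7)[(1) + (exp(-4*I*pi/7)) + (exp(6*I*pi/7)) + (exp(2*I*pi/7)) + (exp(-2*I*pi/7)) + (exp(-6*I*pi/7)) + (exp(4*I*pi/7))] = 0/7 = 0
(Exp terms are combined using exp(i*s)*conj(exp(i*t)) = exp(i*(s-t)), and sums of them are collapsed using the identity that for every m > 1 the m distinct m-th roots of unity sum to 0, e.g. 1 + exp(2*I*pi/3) + exp(-2*I*pi/3) = 0.)
Hence the multiplicities are chi_4: 1. Dimension check: dim(chi_1)*dim(chi_3) = 1*1 = 1 and sum (mult * dim) = 1*1 = 1.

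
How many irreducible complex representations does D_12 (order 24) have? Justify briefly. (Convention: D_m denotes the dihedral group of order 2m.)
9

Working: The number of irreducible complex representations of a finite group equals its number of conjugacy classes. D_12 has 9 conjugacy classes (n/2 + 3 for n even), so D_12 (order 24) has exactly 9 irreducible complex representations.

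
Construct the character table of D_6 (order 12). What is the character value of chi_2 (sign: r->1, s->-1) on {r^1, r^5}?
Conjugacy classes: {e} of size 1, {r^3} of size 1, {r^1, r^5} of size 2, {r^2, r^4} of size 2, {s, sr^2, ...} of size 3, {sr, sr^3, ...} of size 3.
Character table:
  irrep \ class              {e} (size 1)  {r^3} (size 1)  {r^1, r^5} (size 2)  {r^2, r^4} (size 2)  {s, sr^2, ...} (size 3)  {sr, sr^3, ...} (size 3)
  chi_1 (triv)               1             1               1                    1                    1                        1                       
  chi_2 (sign: r->1, s->-1)  1             1               1                    1                    -1                       -1                      
  chi_3 (r->-1, s->1)        1             -1              -1                   1                    1                        -1                      
  chi_4 (r->-1, s->-1)       1             -1              -1                   1                    -1                       1                       
  chi_5 (2d, j=1)            2             -2              1                    -1                   0                        0                       
  chi_6 (2d, j=2)            2             2               -1                   -1                   0                        0                       

Spot check: chi_2 (sign: r->1, s->-1) on {r^1, r^5} = 1.

Why: D_6 has order 2*6 = 12 with 6 conjugacy classes, hence 6 irreducibles. Sum of squared dims 1 + 1 + 1 + 1 + 4 + 4 = 12 = |G|. Linear characters come from the abelianisation; the 2-dimensional irreps have character r^k -> 2*cos(2*pi*j*k/6), reflections -> 0.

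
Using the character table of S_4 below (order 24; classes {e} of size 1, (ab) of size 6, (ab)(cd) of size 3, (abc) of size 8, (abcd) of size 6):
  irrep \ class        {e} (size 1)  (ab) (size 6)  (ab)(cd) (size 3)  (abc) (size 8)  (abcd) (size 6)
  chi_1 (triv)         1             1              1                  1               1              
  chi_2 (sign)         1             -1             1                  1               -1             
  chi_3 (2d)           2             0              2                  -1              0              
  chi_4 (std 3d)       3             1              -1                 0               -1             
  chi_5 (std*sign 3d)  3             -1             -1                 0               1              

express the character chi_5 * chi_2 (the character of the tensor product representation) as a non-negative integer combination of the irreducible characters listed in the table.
chi_5 tensor chi_2 = chi_4 (all other irreducibles have multiplicity 0).

Why: The character of a tensor product is the pointwise product (chi_5 * chi_2)(C) = chi_5(C) * chi_2(C):
  {e}: (3)*(1), (ab): (-1)*(-1), (ab)(cd): (-1)*(1), (abc): (0)*(1), (abcd): (1)*(-1)
so (chi_5 * chi_2) takes values
  {e} -> 3, (ab) -> 1, (ab)(cd) -> -1, (abc) -> 0, (abcd) -> -1.
Now take the inner product of this character with each irreducible chi from the table, <chi_5*chi_2, chi> = (1/24) sum_C |C| (chi_5*chi_2)(C) conj(chi(C)):
  <chi_5*chi_2, chi_1> = (1/24)[1*(3)*conj(1) + 6*(1)*conj(1) + 3*(-1)*conj(1) + 8*(0)*conj(1) + 6*(-1)*conj(1)]
      = (1/24)[(3) + (6) + (-3) + (0) + (-6)] = 0/24 = 0
  <chi_5*chi_2, chi_2> = (1/24)[1*(3)*conj(1) + 6*(1)*conj(-1) + 3*(-1)*conj(1) + 8*(0)*conj(1) + 6*(-1)*conj(-1)]
      = (1/24)[(3) + (-6) + (-3) + (0) + (6)] = 0/24 = 0
  <chi_5*chi_2, chi_3> = (1/24)[1*(3)*conj(2) + 6*(1)*conj(0) + 3*(-1)*conj(2) + 8*(0)*conj(-1) + 6*(-1)*conj(0)]
      = (1/24)[(6) + (0) + (-6) + (0) + (0)] = 0/24 = 0
  <chi_5*chi_2, chi_4> = (1/24)[1*(3)*conj(3) + 6*(1)*conj(1) + 3*(-1)*conj(-1) + 8*(0)*conj(0) + 6*(-1)*conj(-1)]
      = (1/24)[(9) + (6) + (3) + (0) + (6)] = 24/24 = 1
  <chi_5*chi_2, chi_5> = (1/24)[1*(3)*conj(3) + 6*(1)*conj(-1) + 3*(-1)*conj(-1) + 8*(0)*conj(0) + 6*(-1)*conj(1)]
      = (1/24)[(9) + (-6) + (3) + (0) + (-6)] = 0/24 = 0
Hence the multiplicities are chi_4: 1. Dimension check: dim(chi_5)*dim(chi_2) = 3*1 = 3 and sum (mult * dim) = 1*3 = 3.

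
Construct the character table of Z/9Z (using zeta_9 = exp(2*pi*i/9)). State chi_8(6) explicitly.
Character table of Z/9Z (irreps indexed chi_0,...,chi_8 with chi_k(m) = zeta_9^(k*m), zeta_9 = exp(2*pi*i/9)):
  irrep \ class  {0} (size 1)  {1} (size 1)    {2} (size 1)    {3} (size 1)    {4} (size 1)    {5} (size 1)    {6} (size 1)    {7} (size 1)    {8} (size 1)  
  chi_0          1             1               1               1               1               1               1               1               1             
  chi_1          1             exp(2*I*pi/9)   exp(4*I*pi/9)   exp(2*I*pi/3)   exp(8*I*pi/9)   exp(-8*I*pi/9)  exp(-2*I*pi/3)  exp(-4*I*pi/9)  exp(-2*I*pi/9)
  chi_2          1             exp(4*I*pi/9)   exp(8*I*pi/9)   exp(-2*I*pi/3)  exp(-2*I*pi/9)  exp(2*I*pi/9)   exp(2*I*pi/3)   exp(-8*I*pi/9)  exp(-4*I*pi/9)
  chi_3          1             exp(2*I*pi/3)   exp(-2*I*pi/3)  1               exp(2*I*pi/3)   exp(-2*I*pi/3)  1               exp(2*I*pi/3)   exp(-2*I*pi/3)
  chi_4          1             exp(8*I*pi/9)   exp(-2*I*pi/9)  exp(2*I*pi/3)   exp(-4*I*pi/9)  exp(4*I*pi/9)   exp(-2*I*pi/3)  exp(2*I*pi/9)   exp(-8*I*pi/9)
  chi_5          1             exp(-8*I*pi/9)  exp(2*I*pi/9)   exp(-2*I*pi/3)  exp(4*I*pi/9)   exp(-4*I*pi/9)  exp(2*I*pi/3)   exp(-2*I*pi/9)  exp(8*I*pi/9) 
  chi_6          1             exp(-2*I*pi/3)  exp(2*I*pi/3)   1               exp(-2*I*pi/3)  exp(2*I*pi/3)   1               exp(-2*I*pi/3)  exp(2*I*pi/3) 
  chi_7          1             exp(-4*I*pi/9)  exp(-8*I*pi/9)  exp(2*I*pi/3)   exp(2*I*pi/9)   exp(-2*I*pi/9)  exp(-2*I*pi/3)  exp(8*I*pi/9)   exp(4*I*pi/9) 
  chi_8          1             exp(-2*I*pi/9)  exp(-4*I*pi/9)  exp(-2*I*pi/3)  exp(-8*I*pi/9)  exp(8*I*pi/9)   exp(2*I*pi/3)   exp(4*I*pi/9)   exp(2*I*pi/9) 

Spot check: chi_8(6) = zeta_9^(8*6) = zeta_9^48 = exp(2*I*pi/3).

Reasoning: Z/9Z is abelian, so all 9 irreducible complex representations are 1-dimensional. They are given by chi_k(m) = zeta_9^(k*m) for k = 0,...,8. Row orthogonality: sum_m chi_k(m) conj(chi_l(m)) = 9 * [k = l].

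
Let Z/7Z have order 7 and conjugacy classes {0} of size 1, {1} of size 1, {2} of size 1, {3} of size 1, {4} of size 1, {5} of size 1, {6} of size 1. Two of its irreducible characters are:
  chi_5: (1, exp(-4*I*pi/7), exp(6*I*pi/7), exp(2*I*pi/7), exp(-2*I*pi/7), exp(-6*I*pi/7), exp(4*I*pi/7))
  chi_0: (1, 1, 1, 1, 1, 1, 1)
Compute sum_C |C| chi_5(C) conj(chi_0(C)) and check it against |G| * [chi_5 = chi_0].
Sum = 0; so <chi_5, chi_0> = 0 (distinct irreducibles are orthogonal).

Reasoning: Compute term by term over conjugacy classes (|C| * chi_5(C) * conj(chi_0(C))):
  1*(1)*conj(1) + 1*(exp(-4*I*pi/7))*conj(1) + 1*(exp(6*I*pi/7))*conj(1) + 1*(exp(2*I*pi/7))*conj(1) + 1*(exp(-2*I*pi/7))*conj(1) + 1*(exp(-6*I*pi/7))*conj(1) + 1*(exp(4*I*pi/7))*conj(1)
  = (1) + (exp(-4*I*pi/7)) + (exp(6*I*pi/7)) + (exp(2*I*pi/7)) + (exp(-2*I*pi/7)) + (exp(-6*I*pi/7)) + (exp(4*I*pi/7))
  = 0.
(Exp terms are combined using exp(i*s)*conj(exp(i*t)) = exp(i*(s-t)), and sums of them are collapsed using the identity that for every m > 1 the m distinct m-th roots of unity sum to 0, e.g. 1 + exp(2*I*pi/3) + exp(-2*I*pi/3) = 0.)
Dividing by |G| = 7 gives 0/7 = 0, matching the row-orthogonality relation <chi_5, chi_0> = [chi_5 = chi_0].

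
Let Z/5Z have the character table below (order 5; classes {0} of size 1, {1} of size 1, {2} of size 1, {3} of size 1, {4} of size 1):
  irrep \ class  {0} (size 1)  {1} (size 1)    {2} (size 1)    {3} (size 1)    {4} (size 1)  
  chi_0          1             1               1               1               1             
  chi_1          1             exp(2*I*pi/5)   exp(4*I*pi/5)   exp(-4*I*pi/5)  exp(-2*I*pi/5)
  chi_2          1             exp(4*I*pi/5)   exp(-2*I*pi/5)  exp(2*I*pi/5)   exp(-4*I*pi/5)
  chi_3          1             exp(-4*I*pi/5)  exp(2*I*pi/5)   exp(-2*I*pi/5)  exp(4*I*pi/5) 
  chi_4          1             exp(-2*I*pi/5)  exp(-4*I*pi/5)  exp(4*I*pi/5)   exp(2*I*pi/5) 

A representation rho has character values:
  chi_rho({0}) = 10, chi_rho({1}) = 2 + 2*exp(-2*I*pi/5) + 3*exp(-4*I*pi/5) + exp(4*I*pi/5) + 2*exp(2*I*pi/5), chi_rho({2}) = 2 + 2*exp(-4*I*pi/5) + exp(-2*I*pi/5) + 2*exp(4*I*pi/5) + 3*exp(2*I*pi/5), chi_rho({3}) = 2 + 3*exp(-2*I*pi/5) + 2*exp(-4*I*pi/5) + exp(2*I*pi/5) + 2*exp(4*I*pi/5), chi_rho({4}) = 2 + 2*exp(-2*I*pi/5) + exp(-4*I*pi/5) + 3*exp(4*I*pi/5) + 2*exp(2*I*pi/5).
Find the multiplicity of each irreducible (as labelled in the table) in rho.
Multiplicities: chi_0: 2, chi_1: 2, chi_2: 1, chi_3: 3, chi_4: 2.

Solution. Use <chi_rho, chi> = (1/|G|) sum_C |C| * chi_rho(C) * conj(chi(C)) with |G| = 5 for each irreducible chi in the table:
  <chi_rho, chi_0> = (1/5)[1*(10)*conj(1) + 1*(2 + 2*exp(-2*I*pi/5) + 3*exp(-4*I*pi/5) + exp(4*I*pi/5) + 2*exp(2*I*pi/5))*conj(1) + 1*(2 + 2*exp(-4*I*pi/5) + exp(-2*I*pi/5) + 2*exp(4*I*pi/5) + 3*exp(2*I*pi/5))*conj(1) + 1*(2 + 3*exp(-2*I*pi/5) + 2*exp(-4*I*pi/5) + exp(2*I*pi/5) + 2*exp(4*I*pi/5))*conj(1) + 1*(2 + 2*exp(-2*I*pi/5) + exp(-4*I*pi/5) + 3*exp(4*I*pi/5) + 2*exp(2*I*pi/5))*conj(1)]
      = (1/5)[(10) + (2 + 2*exp(-2*I*pi/5) + 3*exp(-4*I*pi/5) + exp(4*I*pi/5) + 2*exp(2*I*pi/5)) + (2 + 2*exp(-4*I*pi/5) + exp(-2*I*pi/5) + 2*exp(4*I*pi/5) + 3*exp(2*I*pi/5)) + (2 + 3*exp(-2*I*pi/5) + 2*exp(-4*I*pi/5) + exp(2*I*pi/5) + 2*exp(4*I*pi/5)) + (2 + 2*exp(-2*I*pi/5) + exp(-4*I*pi/5) + 3*exp(4*I*pi/5) + 2*exp(2*I*pi/5))] = 10/5 = 2
  <chi_rho, chi_1> = (1/5)[1*(10)*conj(1) + 1*(2 + 2*exp(-2*I*pi/5) + 3*exp(-4*I*pi/5) + exp(4*I*pi/5) + 2*exp(2*I*pi/5))*conj(exp(2*I*pi/5)) + 1*(2 + 2*exp(-4*I*pi/5) + exp(-2*I*pi/5) + 2*exp(4*I*pi/5) + 3*exp(2*I*pi/5))*conj(exp(4*I*pi/5)) + 1*(2 + 3*exp(-2*I*pi/5) + 2*exp(-4*I*pi/5) + exp(2*I*pi/5) + 2*exp(4*I*pi/5))*conj(exp(-4*I*pi/5)) + 1*(2 + 2*exp(-2*I*pi/5) + exp(-4*I*pi/5) + 3*exp(4*I*pi/5) + 2*exp(2*I*pi/5))*conj(exp(-2*I*pi/5))]
      = (1/5)[(10) + (2 + 2*exp(-2*I*pi/5) + 2*exp(-4*I*pi/5) + exp(2*I*pi/5) + 3*exp(4*I*pi/5)) + (2 + 3*exp(-2*I*pi/5) + 2*exp(-4*I*pi/5) + exp(4*I*pi/5) + 2*exp(2*I*pi/5)) + (2 + 2*exp(-2*I*pi/5) + exp(-4*I*pi/5) + 2*exp(4*I*pi/5) + 3*exp(2*I*pi/5)) + (2 + 3*exp(-4*I*pi/5) + exp(-2*I*pi/5) + 2*exp(4*I*pi/5) + 2*exp(2*I*pi/5))] = 10/5 = 2
  <chi_rho, chi_2> = (1/5)[1*(10)*conj(1) + 1*(2 + 2*exp(-2*I*pi/5) + 3*exp(-4*I*pi/5) + exp(4*I*pi/5) + 2*exp(2*I*pi/5))*conj(exp(4*I*pi/5)) + 1*(2 + 2*exp(-4*I*pi/5) + exp(-2*I*pi/5) + 2*exp(4*I*pi/5) + 3*exp(2*I*pi/5))*conj(exp(-2*I*pi/5)) + 1*(2 + 3*exp(-2*I*pi/5) + 2*exp(-4*I*pi/5) + exp(2*I*pi/5) + 2*exp(4*I*pi/5))*conj(exp(2*I*pi/5)) + 1*(2 + 2*exp(-2*I*pi/5) + exp(-4*I*pi/5) + 3*exp(4*I*pi/5) + 2*exp(2*I*pi/5))*conj(exp(-4*I*pi/5))]
      = (1/5)[(10) + (1 + 2*exp(-2*I*pi/5) + 2*exp(-4*I*pi/5) + 2*exp(4*I*pi/5) + 3*exp(2*I*pi/5)) + (1 + 2*exp(-2*I*pi/5) + 2*exp(-4*I*pi/5) + 3*exp(4*I*pi/5) + 2*exp(2*I*pi/5)) + (1 + 2*exp(-2*I*pi/5) + 3*exp(-4*I*pi/5) + 2*exp(4*I*pi/5) + 2*exp(2*I*pi/5)) + (1 + 3*exp(-2*I*pi/5) + 2*exp(-4*I*pi/5) + 2*exp(4*I*pi/5) + 2*exp(2*I*pi/5))] = 5/5 = 1
  <chi_rho, chi_3> = (1/5)[1*(10)*conj(1) + 1*(2 + 2*exp(-2*I*pi/5) + 3*exp(-4*I*pi/5) + exp(4*I*pi/5) + 2*exp(2*I*pi/5))*conj(exp(-4*I*pi/5)) + 1*(2 + 2*exp(-4*I*pi/5) + exp(-2*I*pi/5) + 2*exp(4*I*pi/5) + 3*exp(2*I*pi/5))*conj(exp(2*I*pi/5)) + 1*(2 + 3*exp(-2*I*pi/5) + 2*exp(-4*I*pi/5) + exp(2*I*pi/5) + 2*exp(4*I*pi/5))*conj(exp(-2*I*pi/5)) + 1*(2 + 2*exp(-2*I*pi/5) + exp(-4*I*pi/5) + 3*exp(4*I*pi/5) + 2*exp(2*I*pi/5))*conj(exp(4*I*pi/5))]
      = (1/5)[(10) + (3 + 2*exp(-4*I*pi/5) + exp(-2*I*pi/5) + 2*exp(4*I*pi/5) + 2*exp(2*I*pi/5)) + (3 + 2*exp(-2*I*pi/5) + exp(-4*I*pi/5) + 2*exp(4*I*pi/5) + 2*exp(2*I*pi/5)) + (3 + 2*exp(-2*I*pi/5) + 2*exp(-4*I*pi/5) + exp(4*I*pi/5) + 2*exp(2*I*pi/5)) + (3 + 2*exp(-2*I*pi/5) + 2*exp(-4*I*pi/5) + exp(2*I*pi/5) + 2*exp(4*I*pi/5))] = 15/5 = 3
  <chi_rho, chi_4> = (1/5)[1*(10)*conj(1) + 1*(2 + 2*exp(-2*I*pi/5) + 3*exp(-4*I*pi/5) + exp(4*I*pi/5) + 2*exp(2*I*pi/5))*conj(exp(-2*I*pi/5)) + 1*(2 + 2*exp(-4*I*pi/5) + exp(-2*I*pi/5) + 2*exp(4*I*pi/5) + 3*exp(2*I*pi/5))*conj(exp(-4*I*pi/5)) + 1*(2 + 3*exp(-2*I*pi/5) + 2*exp(-4*I*pi/5) + exp(2*I*pi/5) + 2*exp(4*I*pi/5))*conj(exp(4*I*pi/5)) + 1*(2 + 2*exp(-2*I*pi/5) + exp(-4*I*pi/5) + 3*exp(4*I*pi/5) + 2*exp(2*I*pi/5))*conj(exp(2*I*pi/5))]
      = (1/5)[(10) + (2 + 3*exp(-2*I*pi/5) + exp(-4*I*pi/5) + 2*exp(4*I*pi/5) + 2*exp(2*I*pi/5)) + (2 + 2*exp(-2*I*pi/5) + 3*exp(-4*I*pi/5) + exp(2*I*pi/5) + 2*exp(4*I*pi/5)) + (2 + 2*exp(-4*I*pi/5) + exp(-2*I*pi/5) + 3*exp(4*I*pi/5) + 2*exp(2*I*pi/5)) + (2 + 2*exp(-2*I*pi/5) + 2*exp(-4*I*pi/5) + exp(4*I*pi/5) + 3*exp(2*I*pi/5))] = 10/5 = 2
(Exp terms are combined using exp(i*s)*conj(exp(i*t)) = exp(i*(s-t)), and sums of them are collapsed using the identity that for every m > 1 the m distinct m-th roots of unity sum to 0, e.g. 1 + exp(2*I*pi/3) + exp(-2*I*pi/3) = 0.)
Dimension check: dim(rho) = sum (mult * dim) = 2*1 + 2*1 + 1*1 + 3*1 + 2*1 = 10 = chi_rho(e) = 10.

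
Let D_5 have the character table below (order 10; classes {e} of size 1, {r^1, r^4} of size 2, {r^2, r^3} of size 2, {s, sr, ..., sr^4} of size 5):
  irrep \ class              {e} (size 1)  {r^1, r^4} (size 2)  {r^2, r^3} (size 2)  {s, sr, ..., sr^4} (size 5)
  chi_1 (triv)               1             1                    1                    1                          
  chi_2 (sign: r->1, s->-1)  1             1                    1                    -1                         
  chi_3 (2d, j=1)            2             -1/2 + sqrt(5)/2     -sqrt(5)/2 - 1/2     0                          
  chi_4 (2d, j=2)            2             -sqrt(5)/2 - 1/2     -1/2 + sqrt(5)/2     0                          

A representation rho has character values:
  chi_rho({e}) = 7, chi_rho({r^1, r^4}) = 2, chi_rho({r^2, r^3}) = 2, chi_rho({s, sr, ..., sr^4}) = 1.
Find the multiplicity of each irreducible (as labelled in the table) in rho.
Multiplicities: chi_1: 2, chi_2: 1, chi_3: 1, chi_4: 1.

Derivation: Use <chi_rho, chi> = (1/|G|) sum_C |C| * chi_rho(C) * conj(chi(C)) with |G| = 10 for each irreducible chi in the table:
  <chi_rho, chi_1> = (1/10)[1*(7)*conj(1) + 2*(2)*conj(1) + 2*(2)*conj(1) + 5*(1)*conj(1)]
      = (1/10)[(7) + (4) + (4) + (5)] = 20/10 = 2
  <chi_rho, chi_2> = (1/10)[1*(7)*conj(1) + 2*(2)*conj(1) + 2*(2)*conj(1) + 5*(1)*conj(-1)]
      = (1/10)[(7) + (4) + (4) + (-5)] = 10/10 = 1
  <chi_rho, chi_3> = (1/10)[1*(7)*conj(2) + 2*(2)*conj(-1/2 + sqrt(5)/2) + 2*(2)*conj(-sqrt(5)/2 - 1/2) + 5*(1)*conj(0)]
      = (1/10)[(14) + (-2 + 2*sqrt(5)) + (-2*sqrt(5) - 2) + (0)] = 10/10 = 1
  <chi_rho, chi_4> = (1/10)[1*(7)*conj(2) + 2*(2)*conj(-sqrt(5)/2 - 1/2) + 2*(2)*conj(-1/2 + sqrt(5)/2) + 5*(1)*conj(0)]
      = (1/10)[(14) + (-2*sqrt(5) - 2) + (-2 + 2*sqrt(5)) + (0)] = 10/10 = 1
Dimension check: dim(rho) = sum (mult * dim) = 2*1 + 1*1 + 1*2 + 1*2 = 7 = chi_rho(e) = 7.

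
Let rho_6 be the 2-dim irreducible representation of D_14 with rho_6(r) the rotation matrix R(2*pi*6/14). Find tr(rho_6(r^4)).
chi_{rho_6}(r^4) = 2*cos(2*pi*6*4/14) = -2*cos(3*pi/7)

Reasoning: rho_6(r^4) is rotation by angle 2*pi*6*4/14, whose trace is 2*cos(2*pi*6*4/14) = -2*cos(3*pi/7).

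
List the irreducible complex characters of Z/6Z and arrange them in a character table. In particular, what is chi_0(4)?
Character table of Z/6Z (irreps indexed chi_0,...,chi_5 with chi_k(m) = zeta_6^(k*m), zeta_6 = exp(2*pi*i/6)):
  irrep \ class  {0} (size 1)  {1} (size 1)    {2} (size 1)    {3} (size 1)  {4} (size 1)    {5} (size 1)  
  chi_0          1             1               1               1             1               1             
  chi_1          1             exp(I*pi/3)     exp(2*I*pi/3)   -1            exp(-2*I*pi/3)  exp(-I*pi/3)  
  chi_2          1             exp(2*I*pi/3)   exp(-2*I*pi/3)  1             exp(2*I*pi/3)   exp(-2*I*pi/3)
  chi_3          1             -1              1               -1            1               -1            
  chi_4          1             exp(-2*I*pi/3)  exp(2*I*pi/3)   1             exp(-2*I*pi/3)  exp(2*I*pi/3) 
  chi_5          1             exp(-I*pi/3)    exp(-2*I*pi/3)  -1            exp(2*I*pi/3)   exp(I*pi/3)   

Spot check: chi_0(4) = zeta_6^(0*4) = zeta_6^0 = 1.

Proof sketch: Z/6Z is abelian, so all 6 irreducible complex representations are 1-dimensional. They are given by chi_k(m) = zeta_6^(k*m) for k = 0,...,5. Row orthogonality: sum_m chi_k(m) conj(chi_l(m)) = 6 * [k = l].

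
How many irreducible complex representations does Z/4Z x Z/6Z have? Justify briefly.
24

Justification: The number of irreducible complex representations of a finite group equals its number of conjugacy classes. Z/4Z x Z/6Z is abelian of order 24, so every element is its own conjugacy class: 24 classes, so Z/4Z x Z/6Z (order 24) has exactly 24 irreducible complex representations.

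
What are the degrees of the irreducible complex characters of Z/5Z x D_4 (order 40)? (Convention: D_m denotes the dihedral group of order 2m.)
Dimensions: 1, 1, 1, 1, 1, 1, 1, 1, 1, 1, 1, 1, 1, 1, 1, 1, 1, 1, 1, 1, 2, 2, 2, 2, 2

Why: There are 25 irreducibles (= number of conjugacy classes). Their dimensions d_i satisfy sum d_i^2 = |G| = 40: 1 + 1 + 1 + 1 + 1 + 1 + 1 + 1 + 1 + 1 + 1 + 1 + 1 + 1 + 1 + 1 + 1 + 1 + 1 + 1 + 4 + 4 + 4 + 4 + 4 = 40. (For the product with Z/5Z: each of the 5 1-dim characters of Z/5Z tensors with each irrep of D_4, giving 5 copies of each D_4-dimension.)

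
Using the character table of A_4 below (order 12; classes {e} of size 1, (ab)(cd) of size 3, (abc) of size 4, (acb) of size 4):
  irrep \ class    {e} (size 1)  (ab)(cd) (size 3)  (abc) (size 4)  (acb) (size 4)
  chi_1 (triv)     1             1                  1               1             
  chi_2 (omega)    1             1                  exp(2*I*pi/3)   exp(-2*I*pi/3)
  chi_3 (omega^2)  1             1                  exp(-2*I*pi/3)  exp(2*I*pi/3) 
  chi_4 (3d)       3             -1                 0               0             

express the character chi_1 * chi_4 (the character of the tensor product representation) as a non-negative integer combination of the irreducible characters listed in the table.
chi_1 tensor chi_4 = chi_4 (all other irreducibles have multiplicity 0).

Solution. The character of a tensor product is the pointwise product (chi_1 * chi_4)(C) = chi_1(C) * chi_4(C):
  {e}: (1)*(3), (ab)(cd): (1)*(-1), (abc): (1)*(0), (acb): (1)*(0)
so (chi_1 * chi_4) takes values
  {e} -> 3, (ab)(cd) -> -1, (abc) -> 0, (acb) -> 0.
Now take the inner product of this character with each irreducible chi from the table, <chi_1*chi_4, chi> = (1/12) sum_C |C| (chi_1*chi_4)(C) conj(chi(C)):
  <chi_1*chi_4, chi_1> = (1/12)[1*(3)*conj(1) + 3*(-1)*conj(1) + 4*(0)*conj(1) + 4*(0)*conj(1)]
      = (1/12)[(3) + (-3) + (0) + (0)] = 0/12 = 0
  <chi_1*chi_4, chi_2> = (1/12)[1*(3)*conj(1) + 3*(-1)*conj(1) + 4*(0)*conj(exp(2*I*pi/3)) + 4*(0)*conj(exp(-2*I*pi/3))]
      = (1/12)[(3) + (-3) + (0) + (0)] = 0/12 = 0
  <chi_1*chi_4, chi_3> = (1/12)[1*(3)*conj(1) + 3*(-1)*conj(1) + 4*(0)*conj(exp(-2*I*pi/3)) + 4*(0)*conj(exp(2*I*pi/3))]
      = (1/12)[(3) + (-3) + (0) + (0)] = 0/12 = 0
  <chi_1*chi_4, chi_4> = (1/12)[1*(3)*conj(3) + 3*(-1)*conj(-1) + 4*(0)*conj(0) + 4*(0)*conj(0)]
      = (1/12)[(9) + (3) + (0) + (0)] = 12/12 = 1
(Exp terms are combined using exp(i*s)*conj(exp(i*t)) = exp(i*(s-t)), and sums of them are collapsed using the identity that for every m > 1 the m distinct m-th roots of unity sum to 0, e.g. 1 + exp(2*I*pi/3) + exp(-2*I*pi/3) = 0.)
Hence the multiplicities are chi_4: 1. Dimension check: dim(chi_1)*dim(chi_4) = 1*3 = 3 and sum (mult * dim) = 1*3 = 3.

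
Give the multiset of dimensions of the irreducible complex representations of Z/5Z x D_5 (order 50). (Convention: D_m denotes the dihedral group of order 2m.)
Dimensions: 1, 1, 1, 1, 1, 1, 1, 1, 1, 1, 2, 2, 2, 2, 2, 2, 2, 2, 2, 2

Explanation: There are 20 irreducibles (= number of conjugacy classes). Their dimensions d_i satisfy sum d_i^2 = |G| = 50: 1 + 1 + 1 + 1 + 1 + 1 + 1 + 1 + 1 + 1 + 4 + 4 + 4 + 4 + 4 + 4 + 4 + 4 + 4 + 4 = 50. (For the product with Z/5Z: each of the 5 1-dim characters of Z/5Z tensors with each irrep of D_5, giving 5 copies of each D_5-dimension.)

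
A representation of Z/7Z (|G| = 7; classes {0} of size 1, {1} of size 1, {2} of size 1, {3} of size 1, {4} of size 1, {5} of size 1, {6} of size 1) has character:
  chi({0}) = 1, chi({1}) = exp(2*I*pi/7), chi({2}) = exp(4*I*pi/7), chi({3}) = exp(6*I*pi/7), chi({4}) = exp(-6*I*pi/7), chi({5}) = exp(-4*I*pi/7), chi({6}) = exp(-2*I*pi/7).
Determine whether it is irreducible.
Irreducible: <chi, chi> = 1.

Proof sketch: <chi, chi> = (1/|G|) sum_C |C| * |chi(C)|^2 = (1/7)[1*|1|^2 + 1*|exp(2*I*pi/7)|^2 + 1*|exp(4*I*pi/7)|^2 + 1*|exp(6*I*pi/7)|^2 + 1*|exp(-6*I*pi/7)|^2 + 1*|exp(-4*I*pi/7)|^2 + 1*|exp(-2*I*pi/7)|^2]
  = (1/7)[(1) + (1) + (1) + (1) + (1) + (1) + (1)] = 7/7 = 1.
(Exp terms are combined using exp(i*s)*conj(exp(i*t)) = exp(i*(s-t)), and sums of them are collapsed using the identity that for every m > 1 the m distinct m-th roots of unity sum to 0, e.g. 1 + exp(2*I*pi/3) + exp(-2*I*pi/3) = 0.)
A character is irreducible iff <chi, chi> = 1, so this representation is irreducible.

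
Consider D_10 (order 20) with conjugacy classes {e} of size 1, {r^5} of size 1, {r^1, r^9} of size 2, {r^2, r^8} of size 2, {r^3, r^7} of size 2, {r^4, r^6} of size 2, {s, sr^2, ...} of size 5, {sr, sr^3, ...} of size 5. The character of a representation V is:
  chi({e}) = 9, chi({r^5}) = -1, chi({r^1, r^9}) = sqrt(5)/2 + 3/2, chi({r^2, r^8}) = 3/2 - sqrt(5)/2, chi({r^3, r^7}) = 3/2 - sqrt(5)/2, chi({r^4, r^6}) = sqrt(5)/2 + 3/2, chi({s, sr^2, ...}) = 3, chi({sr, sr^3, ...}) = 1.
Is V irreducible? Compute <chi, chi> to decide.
Not irreducible (reducible): <chi, chi> = 8 > 1.

Details: <chi, chi> = (1/|G|) sum_C |C| * |chi(C)|^2 = (1/20)[1*|9|^2 + 1*|-1|^2 + 2*|sqrt(5)/2 + 3/2|^2 + 2*|3/2 - sqrt(5)/2|^2 + 2*|3/2 - sqrt(5)/2|^2 + 2*|sqrt(5)/2 + 3/2|^2 + 5*|3|^2 + 5*|1|^2]
  = (1/20)[(81) + (1) + (3*sqrt(5) + 7) + (7 - 3*sqrt(5)) + (7 - 3*sqrt(5)) + (3*sqrt(5) + 7) + (45) + (5)] = 160/20 = 8.
A character is irreducible iff <chi, chi> = 1, so this representation is reducible.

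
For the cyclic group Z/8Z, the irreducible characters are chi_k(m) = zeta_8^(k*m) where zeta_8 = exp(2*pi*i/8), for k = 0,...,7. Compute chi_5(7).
chi_5(7) = zeta_8^35 = exp(3*I*pi/4)

Explanation: chi_5(7) = zeta_8^(5*7) = zeta_8^35. Since zeta_8^8 = 1, this equals zeta_8^3 = exp(2*pi*i*3/8) = exp(3*I*pi/4).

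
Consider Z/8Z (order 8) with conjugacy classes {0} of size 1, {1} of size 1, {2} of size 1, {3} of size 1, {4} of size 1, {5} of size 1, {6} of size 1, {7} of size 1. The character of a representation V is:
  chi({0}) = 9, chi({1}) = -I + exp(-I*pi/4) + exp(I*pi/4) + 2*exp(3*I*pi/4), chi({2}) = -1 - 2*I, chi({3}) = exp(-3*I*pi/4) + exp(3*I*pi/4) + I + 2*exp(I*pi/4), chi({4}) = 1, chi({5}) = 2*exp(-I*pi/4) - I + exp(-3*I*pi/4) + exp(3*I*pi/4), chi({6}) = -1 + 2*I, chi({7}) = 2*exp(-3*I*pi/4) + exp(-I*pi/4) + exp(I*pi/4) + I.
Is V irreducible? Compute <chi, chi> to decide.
Not irreducible (reducible): <chi, chi> = 13 > 1.

Solution. <chi, chi> = (1/|G|) sum_C |C| * |chi(C)|^2 = (1/8)[1*|9|^2 + 1*|-I + exp(-I*pi/4) + exp(I*pi/4) + 2*exp(3*I*pi/4)|^2 + 1*|-1 - 2*I|^2 + 1*|exp(-3*I*pi/4) + exp(3*I*pi/4) + I + 2*exp(I*pi/4)|^2 + 1*|1|^2 + 1*|2*exp(-I*pi/4) - I + exp(-3*I*pi/4) + exp(3*I*pi/4)|^2 + 1*|-1 + 2*I|^2 + 1*|2*exp(-3*I*pi/4) + exp(-I*pi/4) + exp(I*pi/4) + I|^2]
  = (1/8)[(81) + (3 + 2*exp(-3*I*pi/4) - 2*exp(-I*pi/4)) + (5) + (3 - 2*exp(3*I*pi/4) + 2*exp(I*pi/4)) + (1) + (3 - 2*exp(3*I*pi/4) + 2*exp(I*pi/4)) + (5) + (3 + 2*exp(-3*I*pi/4) - 2*exp(-I*pi/4))] = 104/8 = 13.
(Exp terms are combined using exp(i*s)*conj(exp(i*t)) = exp(i*(s-t)), and sums of them are collapsed using the identity that for every m > 1 the m distinct m-th roots of unity sum to 0, e.g. 1 + exp(2*I*pi/3) + exp(-2*I*pi/3) = 0.)
A character is irreducible iff <chi, chi> = 1, so this representation is reducible.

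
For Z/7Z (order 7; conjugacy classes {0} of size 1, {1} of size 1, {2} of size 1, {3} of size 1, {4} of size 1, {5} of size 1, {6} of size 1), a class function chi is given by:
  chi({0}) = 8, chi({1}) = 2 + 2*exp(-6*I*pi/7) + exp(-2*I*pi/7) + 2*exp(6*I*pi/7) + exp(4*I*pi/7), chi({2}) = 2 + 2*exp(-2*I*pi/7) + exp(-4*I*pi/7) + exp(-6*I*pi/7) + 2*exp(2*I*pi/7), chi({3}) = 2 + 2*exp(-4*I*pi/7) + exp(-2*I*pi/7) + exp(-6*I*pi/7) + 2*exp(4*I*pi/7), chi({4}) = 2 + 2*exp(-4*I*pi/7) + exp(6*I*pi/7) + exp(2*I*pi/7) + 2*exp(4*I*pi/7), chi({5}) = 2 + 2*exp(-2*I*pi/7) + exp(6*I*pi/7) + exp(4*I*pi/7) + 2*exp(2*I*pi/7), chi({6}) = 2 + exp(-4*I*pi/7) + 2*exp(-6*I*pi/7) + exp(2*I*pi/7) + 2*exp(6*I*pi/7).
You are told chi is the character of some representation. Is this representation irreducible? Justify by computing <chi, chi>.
Not irreducible (reducible): <chi, chi> = 14 > 1.

Why: <chi, chi> = (1/|G|) sum_C |C| * |chi(C)|^2 = (1/7)[1*|8|^2 + 1*|2 + 2*exp(-6*I*pi/7) + exp(-2*I*pi/7) + 2*exp(6*I*pi/7) + exp(4*I*pi/7)|^2 + 1*|2 + 2*exp(-2*I*pi/7) + exp(-4*I*pi/7) + exp(-6*I*pi/7) + 2*exp(2*I*pi/7)|^2 + 1*|2 + 2*exp(-4*I*pi/7) + exp(-2*I*pi/7) + exp(-6*I*pi/7) + 2*exp(4*I*pi/7)|^2 + 1*|2 + 2*exp(-4*I*pi/7) + exp(6*I*pi/7) + exp(2*I*pi/7) + 2*exp(4*I*pi/7)|^2 + 1*|2 + 2*exp(-2*I*pi/7) + exp(6*I*pi/7) + exp(4*I*pi/7) + 2*exp(2*I*pi/7)|^2 + 1*|2 + exp(-4*I*pi/7) + 2*exp(-6*I*pi/7) + exp(2*I*pi/7) + 2*exp(6*I*pi/7)|^2]
  = (1/7)[(64) + (14 + 8*exp(-2*I*pi/7) + 6*exp(-4*I*pi/7) + 11*exp(-6*I*pi/7) + 11*exp(6*I*pi/7) + 6*exp(4*I*pi/7) + 8*exp(2*I*pi/7)) + (14 + 11*exp(-2*I*pi/7) + 8*exp(-4*I*pi/7) + 6*exp(-6*I*pi/7) + 6*exp(6*I*pi/7) + 8*exp(4*I*pi/7) + 11*exp(2*I*pi/7)) + (14 + 11*exp(-4*I*pi/7) + 6*exp(-2*I*pi/7) + 8*exp(-6*I*pi/7) + 8*exp(6*I*pi/7) + 6*exp(2*I*pi/7) + 11*exp(4*I*pi/7)) + (14 + 11*exp(-4*I*pi/7) + 6*exp(-2*I*pi/7) + 8*exp(-6*I*pi/7) + 8*exp(6*I*pi/7) + 6*exp(2*I*pi/7) + 11*exp(4*I*pi/7)) + (14 + 11*exp(-2*I*pi/7) + 8*exp(-4*I*pi/7) + 6*exp(-6*I*pi/7) + 6*exp(6*I*pi/7) + 8*exp(4*I*pi/7) + 11*exp(2*I*pi/7)) + (14 + 8*exp(-2*I*pi/7) + 6*exp(-4*I*pi/7) + 11*exp(-6*I*pi/7) + 11*exp(6*I*pi/7) + 6*exp(4*I*pi/7) + 8*exp(2*I*pi/7))] = 98/7 = 14.
(Exp terms are combined using exp(i*s)*conj(exp(i*t)) = exp(i*(s-t)), and sums of them are collapsed using the identity that for every m > 1 the m distinct m-th roots of unity sum to 0, e.g. 1 + exp(2*I*pi/3) + exp(-2*I*pi/3) = 0.)
A character is irreducible iff <chi, chi> = 1, so this representation is reducible.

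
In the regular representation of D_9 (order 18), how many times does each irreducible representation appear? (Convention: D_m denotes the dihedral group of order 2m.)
Each irreducible V_i of dimension d_i appears with multiplicity d_i, i.e. rho_reg = (direct sum over all irreducibles V_i) d_i V_i. The irreducible dimensions for D_9 are 1, 1, 2, 2, 2, 2: 2 irreducibles of dimension 1, each with multiplicity 1; 4 irreducibles of dimension 2, each with multiplicity 2. Total dimension 2*1*1 + 4*2*2 = 18 = |G|.

Details: General theorem: in the regular representation of a finite group G, each irreducible appears with multiplicity equal to its dimension. Check: dim(rho_reg) = sum d_i^2 = 1 + 1 + 4 + 4 + 4 + 4 = 18 = |G|.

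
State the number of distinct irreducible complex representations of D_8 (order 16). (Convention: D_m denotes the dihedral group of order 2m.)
7

Reasoning: The number of irreducible complex representations of a finite group equals its number of conjugacy classes. D_8 has 7 conjugacy classes (n/2 + 3 for n even), so D_8 (order 16) has exactly 7 irreducible complex representations.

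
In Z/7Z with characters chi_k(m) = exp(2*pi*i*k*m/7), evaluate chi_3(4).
chi_3(4) = zeta_7^12 = exp(-4*I*pi/7)

Solution. chi_3(4) = zeta_7^(3*4) = zeta_7^12. Since zeta_7^7 = 1, this equals zeta_7^5 = exp(2*pi*i*5/7) = exp(-4*I*pi/7).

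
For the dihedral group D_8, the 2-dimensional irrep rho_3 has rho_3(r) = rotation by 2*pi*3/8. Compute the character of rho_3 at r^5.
chi_{rho_3}(r^5) = 2*cos(2*pi*3*5/8) = sqrt(2)

Working: rho_3(r^5) is rotation by angle 2*pi*3*5/8, whose trace is 2*cos(2*pi*3*5/8) = sqrt(2).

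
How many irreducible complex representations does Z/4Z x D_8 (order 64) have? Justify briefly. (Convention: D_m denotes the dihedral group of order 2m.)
28

Justification: The number of irreducible complex representations of a finite group equals its number of conjugacy classes. For a direct product, #classes(G x H) = #classes(G) * #classes(H). Z/4Z has 4 classes (abelian), D_8 has 7 classes, so 4 * 7 = 28, so Z/4Z x D_8 (order 64) has exactly 28 irreducible complex representations.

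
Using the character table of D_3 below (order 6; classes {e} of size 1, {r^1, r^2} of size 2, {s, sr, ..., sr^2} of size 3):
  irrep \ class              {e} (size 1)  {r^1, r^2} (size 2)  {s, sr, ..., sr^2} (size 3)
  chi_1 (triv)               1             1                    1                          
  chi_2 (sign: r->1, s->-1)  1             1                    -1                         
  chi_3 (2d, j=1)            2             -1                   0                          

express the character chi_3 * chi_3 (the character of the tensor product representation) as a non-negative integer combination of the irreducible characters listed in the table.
chi_3 tensor chi_3 = chi_1 + chi_2 + chi_3 (all other irreducibles have multiplicity 0).

Justification: The character of a tensor product is the pointwise product (chi_3 * chi_3)(C) = chi_3(C) * chi_3(C):
  {e}: (2)*(2), {r^1, r^2}: (-1)*(-1), {s, sr, ..., sr^2}: (0)*(0)
so (chi_3 * chi_3) takes values
  {e} -> 4, {r^1, r^2} -> 1, {s, sr, ..., sr^2} -> 0.
Now take the inner product of this character with each irreducible chi from the table, <chi_3*chi_3, chi> = (1/6) sum_C |C| (chi_3*chi_3)(C) conj(chi(C)):
  <chi_3*chi_3, chi_1> = (1/6)[1*(4)*conj(1) + 2*(1)*conj(1) + 3*(0)*conj(1)]
      = (1/6)[(4) + (2) + (0)] = 6/6 = 1
  <chi_3*chi_3, chi_2> = (1/6)[1*(4)*conj(1) + 2*(1)*conj(1) + 3*(0)*conj(-1)]
      = (1/6)[(4) + (2) + (0)] = 6/6 = 1
  <chi_3*chi_3, chi_3> = (1/6)[1*(4)*conj(2) + 2*(1)*conj(-1) + 3*(0)*conj(0)]
      = (1/6)[(8) + (-2) + (0)] = 6/6 = 1
Hence the multiplicities are chi_1: 1, chi_2: 1, chi_3: 1. Dimension check: dim(chi_3)*dim(chi_3) = 2*2 = 4 and sum (mult * dim) = 1*1 + 1*1 + 1*2 = 4.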